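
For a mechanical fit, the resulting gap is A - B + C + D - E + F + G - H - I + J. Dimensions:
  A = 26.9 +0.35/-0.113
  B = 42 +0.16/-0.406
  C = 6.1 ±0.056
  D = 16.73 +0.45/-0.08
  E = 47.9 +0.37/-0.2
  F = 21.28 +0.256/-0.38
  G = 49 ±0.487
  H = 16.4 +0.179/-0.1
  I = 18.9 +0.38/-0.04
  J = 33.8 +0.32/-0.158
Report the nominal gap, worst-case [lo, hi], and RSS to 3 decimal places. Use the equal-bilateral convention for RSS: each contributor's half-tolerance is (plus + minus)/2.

Stack each dimension's contribution:
  +A: nom +26.900 → Σnom=26.900; wc +0.350/-0.113 → slack +0.350/-0.113; half-tol=0.231, Σhalf²=0.053592
  -B: nom -42.000 → Σnom=-15.100; wc +0.406/-0.160 → slack +0.756/-0.273; half-tol=0.283, Σhalf²=0.133681
  +C: nom +6.100 → Σnom=-9.000; wc +0.056/-0.056 → slack +0.812/-0.329; half-tol=0.056, Σhalf²=0.136817
  +D: nom +16.730 → Σnom=7.730; wc +0.450/-0.080 → slack +1.262/-0.409; half-tol=0.265, Σhalf²=0.207042
  -E: nom -47.900 → Σnom=-40.170; wc +0.200/-0.370 → slack +1.462/-0.779; half-tol=0.285, Σhalf²=0.288267
  +F: nom +21.280 → Σnom=-18.890; wc +0.256/-0.380 → slack +1.718/-1.159; half-tol=0.318, Σhalf²=0.389391
  +G: nom +49.000 → Σnom=30.110; wc +0.487/-0.487 → slack +2.205/-1.646; half-tol=0.487, Σhalf²=0.626560
  -H: nom -16.400 → Σnom=13.710; wc +0.100/-0.179 → slack +2.305/-1.825; half-tol=0.140, Σhalf²=0.646020
  -I: nom -18.900 → Σnom=-5.190; wc +0.040/-0.380 → slack +2.345/-2.205; half-tol=0.210, Σhalf²=0.690121
  +J: nom +33.800 → Σnom=28.610; wc +0.320/-0.158 → slack +2.665/-2.363; half-tol=0.239, Σhalf²=0.747242
Nominal = 28.610. Worst-case = [28.610 - 2.363, 28.610 + 2.665] = [26.247, 31.275]. RSS = √0.747242 = 0.864.

nominal=28.610 wc=[26.247,31.275] rss=0.864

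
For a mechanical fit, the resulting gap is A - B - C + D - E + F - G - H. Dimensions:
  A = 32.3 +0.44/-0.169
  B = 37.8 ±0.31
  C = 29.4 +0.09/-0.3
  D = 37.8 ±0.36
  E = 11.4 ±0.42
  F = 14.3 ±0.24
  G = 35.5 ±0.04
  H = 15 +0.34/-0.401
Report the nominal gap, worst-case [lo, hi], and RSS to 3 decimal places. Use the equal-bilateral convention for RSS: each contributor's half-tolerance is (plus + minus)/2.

Stack each dimension's contribution:
  +A: nom +32.300 → Σnom=32.300; wc +0.440/-0.169 → slack +0.440/-0.169; half-tol=0.304, Σhalf²=0.092720
  -B: nom -37.800 → Σnom=-5.500; wc +0.310/-0.310 → slack +0.750/-0.479; half-tol=0.310, Σhalf²=0.188820
  -C: nom -29.400 → Σnom=-34.900; wc +0.300/-0.090 → slack +1.050/-0.569; half-tol=0.195, Σhalf²=0.226845
  +D: nom +37.800 → Σnom=2.900; wc +0.360/-0.360 → slack +1.410/-0.929; half-tol=0.360, Σhalf²=0.356445
  -E: nom -11.400 → Σnom=-8.500; wc +0.420/-0.420 → slack +1.830/-1.349; half-tol=0.420, Σhalf²=0.532845
  +F: nom +14.300 → Σnom=5.800; wc +0.240/-0.240 → slack +2.070/-1.589; half-tol=0.240, Σhalf²=0.590445
  -G: nom -35.500 → Σnom=-29.700; wc +0.040/-0.040 → slack +2.110/-1.629; half-tol=0.040, Σhalf²=0.592045
  -H: nom -15.000 → Σnom=-44.700; wc +0.401/-0.340 → slack +2.511/-1.969; half-tol=0.371, Σhalf²=0.729316
Nominal = -44.700. Worst-case = [-44.700 - 1.969, -44.700 + 2.511] = [-46.669, -42.189]. RSS = √0.729316 = 0.854.

nominal=-44.700 wc=[-46.669,-42.189] rss=0.854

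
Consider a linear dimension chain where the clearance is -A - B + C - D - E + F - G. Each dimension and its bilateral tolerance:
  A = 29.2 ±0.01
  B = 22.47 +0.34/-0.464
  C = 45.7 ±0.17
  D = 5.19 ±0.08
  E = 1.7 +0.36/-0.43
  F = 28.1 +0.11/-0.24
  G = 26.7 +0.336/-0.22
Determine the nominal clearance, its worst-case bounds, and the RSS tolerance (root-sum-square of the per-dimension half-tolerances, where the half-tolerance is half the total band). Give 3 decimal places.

Stack each dimension's contribution:
  -A: nom -29.200 → Σnom=-29.200; wc +0.010/-0.010 → slack +0.010/-0.010; half-tol=0.010, Σhalf²=0.000100
  -B: nom -22.470 → Σnom=-51.670; wc +0.464/-0.340 → slack +0.474/-0.350; half-tol=0.402, Σhalf²=0.161704
  +C: nom +45.700 → Σnom=-5.970; wc +0.170/-0.170 → slack +0.644/-0.520; half-tol=0.170, Σhalf²=0.190604
  -D: nom -5.190 → Σnom=-11.160; wc +0.080/-0.080 → slack +0.724/-0.600; half-tol=0.080, Σhalf²=0.197004
  -E: nom -1.700 → Σnom=-12.860; wc +0.430/-0.360 → slack +1.154/-0.960; half-tol=0.395, Σhalf²=0.353029
  +F: nom +28.100 → Σnom=15.240; wc +0.110/-0.240 → slack +1.264/-1.200; half-tol=0.175, Σhalf²=0.383654
  -G: nom -26.700 → Σnom=-11.460; wc +0.220/-0.336 → slack +1.484/-1.536; half-tol=0.278, Σhalf²=0.460938
Nominal = -11.460. Worst-case = [-11.460 - 1.536, -11.460 + 1.484] = [-12.996, -9.976]. RSS = √0.460938 = 0.679.

nominal=-11.460 wc=[-12.996,-9.976] rss=0.679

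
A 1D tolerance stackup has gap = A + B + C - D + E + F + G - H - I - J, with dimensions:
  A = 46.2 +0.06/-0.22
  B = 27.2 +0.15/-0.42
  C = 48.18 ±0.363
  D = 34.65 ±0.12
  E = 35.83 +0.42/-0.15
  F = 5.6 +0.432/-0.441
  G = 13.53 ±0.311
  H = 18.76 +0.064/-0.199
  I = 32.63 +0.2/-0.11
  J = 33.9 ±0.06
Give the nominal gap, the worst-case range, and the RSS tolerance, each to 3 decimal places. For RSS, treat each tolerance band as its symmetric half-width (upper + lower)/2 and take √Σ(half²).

Stack each dimension's contribution:
  +A: nom +46.200 → Σnom=46.200; wc +0.060/-0.220 → slack +0.060/-0.220; half-tol=0.140, Σhalf²=0.019600
  +B: nom +27.200 → Σnom=73.400; wc +0.150/-0.420 → slack +0.210/-0.640; half-tol=0.285, Σhalf²=0.100825
  +C: nom +48.180 → Σnom=121.580; wc +0.363/-0.363 → slack +0.573/-1.003; half-tol=0.363, Σhalf²=0.232594
  -D: nom -34.650 → Σnom=86.930; wc +0.120/-0.120 → slack +0.693/-1.123; half-tol=0.120, Σhalf²=0.246994
  +E: nom +35.830 → Σnom=122.760; wc +0.420/-0.150 → slack +1.113/-1.273; half-tol=0.285, Σhalf²=0.328219
  +F: nom +5.600 → Σnom=128.360; wc +0.432/-0.441 → slack +1.545/-1.714; half-tol=0.436, Σhalf²=0.518751
  +G: nom +13.530 → Σnom=141.890; wc +0.311/-0.311 → slack +1.856/-2.025; half-tol=0.311, Σhalf²=0.615472
  -H: nom -18.760 → Σnom=123.130; wc +0.199/-0.064 → slack +2.055/-2.089; half-tol=0.132, Σhalf²=0.632765
  -I: nom -32.630 → Σnom=90.500; wc +0.110/-0.200 → slack +2.165/-2.289; half-tol=0.155, Σhalf²=0.656790
  -J: nom -33.900 → Σnom=56.600; wc +0.060/-0.060 → slack +2.225/-2.349; half-tol=0.060, Σhalf²=0.660390
Nominal = 56.600. Worst-case = [56.600 - 2.349, 56.600 + 2.225] = [54.251, 58.825]. RSS = √0.660390 = 0.813.

nominal=56.600 wc=[54.251,58.825] rss=0.813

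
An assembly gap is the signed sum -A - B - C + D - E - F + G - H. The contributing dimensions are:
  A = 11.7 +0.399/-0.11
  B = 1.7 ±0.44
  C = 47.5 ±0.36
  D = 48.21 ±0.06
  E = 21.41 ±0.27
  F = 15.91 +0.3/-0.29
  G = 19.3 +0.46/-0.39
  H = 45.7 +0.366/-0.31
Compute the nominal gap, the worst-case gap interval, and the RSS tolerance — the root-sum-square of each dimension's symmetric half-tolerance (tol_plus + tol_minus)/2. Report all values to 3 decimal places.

Stack each dimension's contribution:
  -A: nom -11.700 → Σnom=-11.700; wc +0.110/-0.399 → slack +0.110/-0.399; half-tol=0.255, Σhalf²=0.064770
  -B: nom -1.700 → Σnom=-13.400; wc +0.440/-0.440 → slack +0.550/-0.839; half-tol=0.440, Σhalf²=0.258370
  -C: nom -47.500 → Σnom=-60.900; wc +0.360/-0.360 → slack +0.910/-1.199; half-tol=0.360, Σhalf²=0.387970
  +D: nom +48.210 → Σnom=-12.690; wc +0.060/-0.060 → slack +0.970/-1.259; half-tol=0.060, Σhalf²=0.391570
  -E: nom -21.410 → Σnom=-34.100; wc +0.270/-0.270 → slack +1.240/-1.529; half-tol=0.270, Σhalf²=0.464470
  -F: nom -15.910 → Σnom=-50.010; wc +0.290/-0.300 → slack +1.530/-1.829; half-tol=0.295, Σhalf²=0.551495
  +G: nom +19.300 → Σnom=-30.710; wc +0.460/-0.390 → slack +1.990/-2.219; half-tol=0.425, Σhalf²=0.732120
  -H: nom -45.700 → Σnom=-76.410; wc +0.310/-0.366 → slack +2.300/-2.585; half-tol=0.338, Σhalf²=0.846364
Nominal = -76.410. Worst-case = [-76.410 - 2.585, -76.410 + 2.300] = [-78.995, -74.110]. RSS = √0.846364 = 0.920.

nominal=-76.410 wc=[-78.995,-74.110] rss=0.920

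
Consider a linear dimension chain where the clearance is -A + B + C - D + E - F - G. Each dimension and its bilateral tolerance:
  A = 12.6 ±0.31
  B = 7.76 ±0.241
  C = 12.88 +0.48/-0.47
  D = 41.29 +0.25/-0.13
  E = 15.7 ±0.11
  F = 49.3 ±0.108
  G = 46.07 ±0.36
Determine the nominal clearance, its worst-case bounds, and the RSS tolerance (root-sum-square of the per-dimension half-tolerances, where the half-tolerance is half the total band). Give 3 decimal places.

Stack each dimension's contribution:
  -A: nom -12.600 → Σnom=-12.600; wc +0.310/-0.310 → slack +0.310/-0.310; half-tol=0.310, Σhalf²=0.096100
  +B: nom +7.760 → Σnom=-4.840; wc +0.241/-0.241 → slack +0.551/-0.551; half-tol=0.241, Σhalf²=0.154181
  +C: nom +12.880 → Σnom=8.040; wc +0.480/-0.470 → slack +1.031/-1.021; half-tol=0.475, Σhalf²=0.379806
  -D: nom -41.290 → Σnom=-33.250; wc +0.130/-0.250 → slack +1.161/-1.271; half-tol=0.190, Σhalf²=0.415906
  +E: nom +15.700 → Σnom=-17.550; wc +0.110/-0.110 → slack +1.271/-1.381; half-tol=0.110, Σhalf²=0.428006
  -F: nom -49.300 → Σnom=-66.850; wc +0.108/-0.108 → slack +1.379/-1.489; half-tol=0.108, Σhalf²=0.439670
  -G: nom -46.070 → Σnom=-112.920; wc +0.360/-0.360 → slack +1.739/-1.849; half-tol=0.360, Σhalf²=0.569270
Nominal = -112.920. Worst-case = [-112.920 - 1.849, -112.920 + 1.739] = [-114.769, -111.181]. RSS = √0.569270 = 0.754.

nominal=-112.920 wc=[-114.769,-111.181] rss=0.754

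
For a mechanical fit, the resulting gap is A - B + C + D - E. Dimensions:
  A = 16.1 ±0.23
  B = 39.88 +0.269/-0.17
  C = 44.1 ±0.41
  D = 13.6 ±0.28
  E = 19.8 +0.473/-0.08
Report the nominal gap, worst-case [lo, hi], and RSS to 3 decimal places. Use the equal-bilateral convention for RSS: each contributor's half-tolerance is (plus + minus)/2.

Stack each dimension's contribution:
  +A: nom +16.100 → Σnom=16.100; wc +0.230/-0.230 → slack +0.230/-0.230; half-tol=0.230, Σhalf²=0.052900
  -B: nom -39.880 → Σnom=-23.780; wc +0.170/-0.269 → slack +0.400/-0.499; half-tol=0.220, Σhalf²=0.101080
  +C: nom +44.100 → Σnom=20.320; wc +0.410/-0.410 → slack +0.810/-0.909; half-tol=0.410, Σhalf²=0.269180
  +D: nom +13.600 → Σnom=33.920; wc +0.280/-0.280 → slack +1.090/-1.189; half-tol=0.280, Σhalf²=0.347580
  -E: nom -19.800 → Σnom=14.120; wc +0.080/-0.473 → slack +1.170/-1.662; half-tol=0.276, Σhalf²=0.424033
Nominal = 14.120. Worst-case = [14.120 - 1.662, 14.120 + 1.170] = [12.458, 15.290]. RSS = √0.424033 = 0.651.

nominal=14.120 wc=[12.458,15.290] rss=0.651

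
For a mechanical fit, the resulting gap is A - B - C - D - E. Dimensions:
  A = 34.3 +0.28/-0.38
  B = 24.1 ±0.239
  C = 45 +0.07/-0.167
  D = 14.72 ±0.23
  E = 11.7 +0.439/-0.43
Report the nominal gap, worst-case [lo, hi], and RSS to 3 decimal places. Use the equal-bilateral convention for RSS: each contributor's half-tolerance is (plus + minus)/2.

Stack each dimension's contribution:
  +A: nom +34.300 → Σnom=34.300; wc +0.280/-0.380 → slack +0.280/-0.380; half-tol=0.330, Σhalf²=0.108900
  -B: nom -24.100 → Σnom=10.200; wc +0.239/-0.239 → slack +0.519/-0.619; half-tol=0.239, Σhalf²=0.166021
  -C: nom -45.000 → Σnom=-34.800; wc +0.167/-0.070 → slack +0.686/-0.689; half-tol=0.119, Σhalf²=0.180063
  -D: nom -14.720 → Σnom=-49.520; wc +0.230/-0.230 → slack +0.916/-0.919; half-tol=0.230, Σhalf²=0.232963
  -E: nom -11.700 → Σnom=-61.220; wc +0.430/-0.439 → slack +1.346/-1.358; half-tol=0.434, Σhalf²=0.421754
Nominal = -61.220. Worst-case = [-61.220 - 1.358, -61.220 + 1.346] = [-62.578, -59.874]. RSS = √0.421754 = 0.649.

nominal=-61.220 wc=[-62.578,-59.874] rss=0.649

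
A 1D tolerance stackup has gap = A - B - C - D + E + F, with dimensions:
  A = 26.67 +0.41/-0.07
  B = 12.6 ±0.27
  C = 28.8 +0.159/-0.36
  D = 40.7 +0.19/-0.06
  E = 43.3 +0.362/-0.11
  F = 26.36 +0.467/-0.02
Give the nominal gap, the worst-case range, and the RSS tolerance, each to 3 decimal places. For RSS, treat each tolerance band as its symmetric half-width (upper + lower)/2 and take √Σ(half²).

nominal=14.230 wc=[13.411,16.159] rss=0.573

Stack each dimension's contribution:
  +A: nom +26.670 → Σnom=26.670; wc +0.410/-0.070 → slack +0.410/-0.070; half-tol=0.240, Σhalf²=0.057600
  -B: nom -12.600 → Σnom=14.070; wc +0.270/-0.270 → slack +0.680/-0.340; half-tol=0.270, Σhalf²=0.130500
  -C: nom -28.800 → Σnom=-14.730; wc +0.360/-0.159 → slack +1.040/-0.499; half-tol=0.260, Σhalf²=0.197840
  -D: nom -40.700 → Σnom=-55.430; wc +0.060/-0.190 → slack +1.100/-0.689; half-tol=0.125, Σhalf²=0.213465
  +E: nom +43.300 → Σnom=-12.130; wc +0.362/-0.110 → slack +1.462/-0.799; half-tol=0.236, Σhalf²=0.269161
  +F: nom +26.360 → Σnom=14.230; wc +0.467/-0.020 → slack +1.929/-0.819; half-tol=0.244, Σhalf²=0.328454
Nominal = 14.230. Worst-case = [14.230 - 0.819, 14.230 + 1.929] = [13.411, 16.159]. RSS = √0.328454 = 0.573.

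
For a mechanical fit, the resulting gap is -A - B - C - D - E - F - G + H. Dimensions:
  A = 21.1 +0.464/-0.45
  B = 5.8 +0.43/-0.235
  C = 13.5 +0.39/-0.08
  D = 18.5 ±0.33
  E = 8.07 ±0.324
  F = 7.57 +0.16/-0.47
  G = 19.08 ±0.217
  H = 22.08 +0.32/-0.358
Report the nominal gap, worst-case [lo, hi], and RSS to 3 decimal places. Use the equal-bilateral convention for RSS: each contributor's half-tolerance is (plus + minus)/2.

Stack each dimension's contribution:
  -A: nom -21.100 → Σnom=-21.100; wc +0.450/-0.464 → slack +0.450/-0.464; half-tol=0.457, Σhalf²=0.208849
  -B: nom -5.800 → Σnom=-26.900; wc +0.235/-0.430 → slack +0.685/-0.894; half-tol=0.333, Σhalf²=0.319405
  -C: nom -13.500 → Σnom=-40.400; wc +0.080/-0.390 → slack +0.765/-1.284; half-tol=0.235, Σhalf²=0.374630
  -D: nom -18.500 → Σnom=-58.900; wc +0.330/-0.330 → slack +1.095/-1.614; half-tol=0.330, Σhalf²=0.483530
  -E: nom -8.070 → Σnom=-66.970; wc +0.324/-0.324 → slack +1.419/-1.938; half-tol=0.324, Σhalf²=0.588506
  -F: nom -7.570 → Σnom=-74.540; wc +0.470/-0.160 → slack +1.889/-2.098; half-tol=0.315, Σhalf²=0.687731
  -G: nom -19.080 → Σnom=-93.620; wc +0.217/-0.217 → slack +2.106/-2.315; half-tol=0.217, Σhalf²=0.734820
  +H: nom +22.080 → Σnom=-71.540; wc +0.320/-0.358 → slack +2.426/-2.673; half-tol=0.339, Σhalf²=0.849741
Nominal = -71.540. Worst-case = [-71.540 - 2.673, -71.540 + 2.426] = [-74.213, -69.114]. RSS = √0.849741 = 0.922.

nominal=-71.540 wc=[-74.213,-69.114] rss=0.922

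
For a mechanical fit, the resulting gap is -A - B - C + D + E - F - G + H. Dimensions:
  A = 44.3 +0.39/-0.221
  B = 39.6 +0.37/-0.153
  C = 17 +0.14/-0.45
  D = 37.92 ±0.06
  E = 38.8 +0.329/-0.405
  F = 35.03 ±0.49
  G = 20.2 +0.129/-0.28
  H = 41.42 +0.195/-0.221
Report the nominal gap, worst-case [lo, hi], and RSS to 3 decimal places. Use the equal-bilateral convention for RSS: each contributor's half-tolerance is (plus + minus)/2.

nominal=-37.990 wc=[-40.195,-35.812] rss=0.844

Stack each dimension's contribution:
  -A: nom -44.300 → Σnom=-44.300; wc +0.221/-0.390 → slack +0.221/-0.390; half-tol=0.305, Σhalf²=0.093330
  -B: nom -39.600 → Σnom=-83.900; wc +0.153/-0.370 → slack +0.374/-0.760; half-tol=0.262, Σhalf²=0.161712
  -C: nom -17.000 → Σnom=-100.900; wc +0.450/-0.140 → slack +0.824/-0.900; half-tol=0.295, Σhalf²=0.248738
  +D: nom +37.920 → Σnom=-62.980; wc +0.060/-0.060 → slack +0.884/-0.960; half-tol=0.060, Σhalf²=0.252337
  +E: nom +38.800 → Σnom=-24.180; wc +0.329/-0.405 → slack +1.213/-1.365; half-tol=0.367, Σhalf²=0.387026
  -F: nom -35.030 → Σnom=-59.210; wc +0.490/-0.490 → slack +1.703/-1.855; half-tol=0.490, Σhalf²=0.627126
  -G: nom -20.200 → Σnom=-79.410; wc +0.280/-0.129 → slack +1.983/-1.984; half-tol=0.205, Σhalf²=0.668947
  +H: nom +41.420 → Σnom=-37.990; wc +0.195/-0.221 → slack +2.178/-2.205; half-tol=0.208, Σhalf²=0.712211
Nominal = -37.990. Worst-case = [-37.990 - 2.205, -37.990 + 2.178] = [-40.195, -35.812]. RSS = √0.712211 = 0.844.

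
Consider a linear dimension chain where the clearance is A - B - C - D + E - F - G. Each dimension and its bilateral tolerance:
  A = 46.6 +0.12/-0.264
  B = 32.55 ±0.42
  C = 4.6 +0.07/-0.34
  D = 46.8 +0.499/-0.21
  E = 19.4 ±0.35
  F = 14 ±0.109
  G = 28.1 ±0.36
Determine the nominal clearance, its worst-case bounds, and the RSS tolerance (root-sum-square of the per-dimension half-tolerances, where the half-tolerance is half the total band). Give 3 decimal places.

nominal=-60.050 wc=[-62.122,-58.141] rss=0.803

Stack each dimension's contribution:
  +A: nom +46.600 → Σnom=46.600; wc +0.120/-0.264 → slack +0.120/-0.264; half-tol=0.192, Σhalf²=0.036864
  -B: nom -32.550 → Σnom=14.050; wc +0.420/-0.420 → slack +0.540/-0.684; half-tol=0.420, Σhalf²=0.213264
  -C: nom -4.600 → Σnom=9.450; wc +0.340/-0.070 → slack +0.880/-0.754; half-tol=0.205, Σhalf²=0.255289
  -D: nom -46.800 → Σnom=-37.350; wc +0.210/-0.499 → slack +1.090/-1.253; half-tol=0.354, Σhalf²=0.380959
  +E: nom +19.400 → Σnom=-17.950; wc +0.350/-0.350 → slack +1.440/-1.603; half-tol=0.350, Σhalf²=0.503459
  -F: nom -14.000 → Σnom=-31.950; wc +0.109/-0.109 → slack +1.549/-1.712; half-tol=0.109, Σhalf²=0.515340
  -G: nom -28.100 → Σnom=-60.050; wc +0.360/-0.360 → slack +1.909/-2.072; half-tol=0.360, Σhalf²=0.644940
Nominal = -60.050. Worst-case = [-60.050 - 2.072, -60.050 + 1.909] = [-62.122, -58.141]. RSS = √0.644940 = 0.803.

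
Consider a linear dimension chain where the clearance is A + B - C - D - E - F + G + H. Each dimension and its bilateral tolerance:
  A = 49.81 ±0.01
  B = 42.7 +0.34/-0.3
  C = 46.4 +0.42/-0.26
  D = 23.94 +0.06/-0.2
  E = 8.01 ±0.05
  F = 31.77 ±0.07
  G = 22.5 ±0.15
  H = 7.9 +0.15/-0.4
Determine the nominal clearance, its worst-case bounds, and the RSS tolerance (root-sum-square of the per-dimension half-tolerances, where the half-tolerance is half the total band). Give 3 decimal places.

nominal=12.790 wc=[11.330,14.020] rss=0.584

Stack each dimension's contribution:
  +A: nom +49.810 → Σnom=49.810; wc +0.010/-0.010 → slack +0.010/-0.010; half-tol=0.010, Σhalf²=0.000100
  +B: nom +42.700 → Σnom=92.510; wc +0.340/-0.300 → slack +0.350/-0.310; half-tol=0.320, Σhalf²=0.102500
  -C: nom -46.400 → Σnom=46.110; wc +0.260/-0.420 → slack +0.610/-0.730; half-tol=0.340, Σhalf²=0.218100
  -D: nom -23.940 → Σnom=22.170; wc +0.200/-0.060 → slack +0.810/-0.790; half-tol=0.130, Σhalf²=0.235000
  -E: nom -8.010 → Σnom=14.160; wc +0.050/-0.050 → slack +0.860/-0.840; half-tol=0.050, Σhalf²=0.237500
  -F: nom -31.770 → Σnom=-17.610; wc +0.070/-0.070 → slack +0.930/-0.910; half-tol=0.070, Σhalf²=0.242400
  +G: nom +22.500 → Σnom=4.890; wc +0.150/-0.150 → slack +1.080/-1.060; half-tol=0.150, Σhalf²=0.264900
  +H: nom +7.900 → Σnom=12.790; wc +0.150/-0.400 → slack +1.230/-1.460; half-tol=0.275, Σhalf²=0.340525
Nominal = 12.790. Worst-case = [12.790 - 1.460, 12.790 + 1.230] = [11.330, 14.020]. RSS = √0.340525 = 0.584.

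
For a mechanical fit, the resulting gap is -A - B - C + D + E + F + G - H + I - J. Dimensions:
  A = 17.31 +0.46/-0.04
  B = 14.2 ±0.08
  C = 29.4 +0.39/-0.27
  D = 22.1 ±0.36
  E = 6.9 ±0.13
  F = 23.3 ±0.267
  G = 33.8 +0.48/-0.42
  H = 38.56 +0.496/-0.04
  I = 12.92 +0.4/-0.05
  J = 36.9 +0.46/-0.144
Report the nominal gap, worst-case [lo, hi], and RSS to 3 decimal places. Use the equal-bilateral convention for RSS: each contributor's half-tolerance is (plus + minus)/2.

Stack each dimension's contribution:
  -A: nom -17.310 → Σnom=-17.310; wc +0.040/-0.460 → slack +0.040/-0.460; half-tol=0.250, Σhalf²=0.062500
  -B: nom -14.200 → Σnom=-31.510; wc +0.080/-0.080 → slack +0.120/-0.540; half-tol=0.080, Σhalf²=0.068900
  -C: nom -29.400 → Σnom=-60.910; wc +0.270/-0.390 → slack +0.390/-0.930; half-tol=0.330, Σhalf²=0.177800
  +D: nom +22.100 → Σnom=-38.810; wc +0.360/-0.360 → slack +0.750/-1.290; half-tol=0.360, Σhalf²=0.307400
  +E: nom +6.900 → Σnom=-31.910; wc +0.130/-0.130 → slack +0.880/-1.420; half-tol=0.130, Σhalf²=0.324300
  +F: nom +23.300 → Σnom=-8.610; wc +0.267/-0.267 → slack +1.147/-1.687; half-tol=0.267, Σhalf²=0.395589
  +G: nom +33.800 → Σnom=25.190; wc +0.480/-0.420 → slack +1.627/-2.107; half-tol=0.450, Σhalf²=0.598089
  -H: nom -38.560 → Σnom=-13.370; wc +0.040/-0.496 → slack +1.667/-2.603; half-tol=0.268, Σhalf²=0.669913
  +I: nom +12.920 → Σnom=-0.450; wc +0.400/-0.050 → slack +2.067/-2.653; half-tol=0.225, Σhalf²=0.720538
  -J: nom -36.900 → Σnom=-37.350; wc +0.144/-0.460 → slack +2.211/-3.113; half-tol=0.302, Σhalf²=0.811742
Nominal = -37.350. Worst-case = [-37.350 - 3.113, -37.350 + 2.211] = [-40.463, -35.139]. RSS = √0.811742 = 0.901.

nominal=-37.350 wc=[-40.463,-35.139] rss=0.901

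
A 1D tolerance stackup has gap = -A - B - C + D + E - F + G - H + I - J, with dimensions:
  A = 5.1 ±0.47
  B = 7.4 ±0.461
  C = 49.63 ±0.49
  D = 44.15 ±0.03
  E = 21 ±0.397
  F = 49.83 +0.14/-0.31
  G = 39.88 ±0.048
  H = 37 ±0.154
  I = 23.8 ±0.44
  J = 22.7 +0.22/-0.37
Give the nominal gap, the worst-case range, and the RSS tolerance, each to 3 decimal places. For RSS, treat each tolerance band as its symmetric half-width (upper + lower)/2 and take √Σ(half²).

Stack each dimension's contribution:
  -A: nom -5.100 → Σnom=-5.100; wc +0.470/-0.470 → slack +0.470/-0.470; half-tol=0.470, Σhalf²=0.220900
  -B: nom -7.400 → Σnom=-12.500; wc +0.461/-0.461 → slack +0.931/-0.931; half-tol=0.461, Σhalf²=0.433421
  -C: nom -49.630 → Σnom=-62.130; wc +0.490/-0.490 → slack +1.421/-1.421; half-tol=0.490, Σhalf²=0.673521
  +D: nom +44.150 → Σnom=-17.980; wc +0.030/-0.030 → slack +1.451/-1.451; half-tol=0.030, Σhalf²=0.674421
  +E: nom +21.000 → Σnom=3.020; wc +0.397/-0.397 → slack +1.848/-1.848; half-tol=0.397, Σhalf²=0.832030
  -F: nom -49.830 → Σnom=-46.810; wc +0.310/-0.140 → slack +2.158/-1.988; half-tol=0.225, Σhalf²=0.882655
  +G: nom +39.880 → Σnom=-6.930; wc +0.048/-0.048 → slack +2.206/-2.036; half-tol=0.048, Σhalf²=0.884959
  -H: nom -37.000 → Σnom=-43.930; wc +0.154/-0.154 → slack +2.360/-2.190; half-tol=0.154, Σhalf²=0.908675
  +I: nom +23.800 → Σnom=-20.130; wc +0.440/-0.440 → slack +2.800/-2.630; half-tol=0.440, Σhalf²=1.102275
  -J: nom -22.700 → Σnom=-42.830; wc +0.370/-0.220 → slack +3.170/-2.850; half-tol=0.295, Σhalf²=1.189300
Nominal = -42.830. Worst-case = [-42.830 - 2.850, -42.830 + 3.170] = [-45.680, -39.660]. RSS = √1.189300 = 1.091.

nominal=-42.830 wc=[-45.680,-39.660] rss=1.091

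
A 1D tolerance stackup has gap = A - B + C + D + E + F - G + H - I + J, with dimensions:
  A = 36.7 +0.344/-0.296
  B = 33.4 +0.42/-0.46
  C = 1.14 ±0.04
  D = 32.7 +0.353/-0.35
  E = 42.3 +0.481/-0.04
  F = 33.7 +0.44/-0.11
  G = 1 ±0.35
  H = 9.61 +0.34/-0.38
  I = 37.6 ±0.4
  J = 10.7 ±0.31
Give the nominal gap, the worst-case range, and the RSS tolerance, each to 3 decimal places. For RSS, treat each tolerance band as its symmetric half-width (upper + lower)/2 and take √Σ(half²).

Stack each dimension's contribution:
  +A: nom +36.700 → Σnom=36.700; wc +0.344/-0.296 → slack +0.344/-0.296; half-tol=0.320, Σhalf²=0.102400
  -B: nom -33.400 → Σnom=3.300; wc +0.460/-0.420 → slack +0.804/-0.716; half-tol=0.440, Σhalf²=0.296000
  +C: nom +1.140 → Σnom=4.440; wc +0.040/-0.040 → slack +0.844/-0.756; half-tol=0.040, Σhalf²=0.297600
  +D: nom +32.700 → Σnom=37.140; wc +0.353/-0.350 → slack +1.197/-1.106; half-tol=0.351, Σhalf²=0.421152
  +E: nom +42.300 → Σnom=79.440; wc +0.481/-0.040 → slack +1.678/-1.146; half-tol=0.261, Σhalf²=0.489012
  +F: nom +33.700 → Σnom=113.140; wc +0.440/-0.110 → slack +2.118/-1.256; half-tol=0.275, Σhalf²=0.564637
  -G: nom -1.000 → Σnom=112.140; wc +0.350/-0.350 → slack +2.468/-1.606; half-tol=0.350, Σhalf²=0.687137
  +H: nom +9.610 → Σnom=121.750; wc +0.340/-0.380 → slack +2.808/-1.986; half-tol=0.360, Σhalf²=0.816737
  -I: nom -37.600 → Σnom=84.150; wc +0.400/-0.400 → slack +3.208/-2.386; half-tol=0.400, Σhalf²=0.976737
  +J: nom +10.700 → Σnom=94.850; wc +0.310/-0.310 → slack +3.518/-2.696; half-tol=0.310, Σhalf²=1.072837
Nominal = 94.850. Worst-case = [94.850 - 2.696, 94.850 + 3.518] = [92.154, 98.368]. RSS = √1.072837 = 1.036.

nominal=94.850 wc=[92.154,98.368] rss=1.036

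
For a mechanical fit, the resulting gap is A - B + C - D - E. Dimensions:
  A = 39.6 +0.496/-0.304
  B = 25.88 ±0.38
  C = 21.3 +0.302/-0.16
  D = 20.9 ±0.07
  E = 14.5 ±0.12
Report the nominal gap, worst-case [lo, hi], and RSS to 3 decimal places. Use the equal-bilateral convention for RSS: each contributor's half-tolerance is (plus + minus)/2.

nominal=-0.380 wc=[-1.414,0.988] rss=0.614

Stack each dimension's contribution:
  +A: nom +39.600 → Σnom=39.600; wc +0.496/-0.304 → slack +0.496/-0.304; half-tol=0.400, Σhalf²=0.160000
  -B: nom -25.880 → Σnom=13.720; wc +0.380/-0.380 → slack +0.876/-0.684; half-tol=0.380, Σhalf²=0.304400
  +C: nom +21.300 → Σnom=35.020; wc +0.302/-0.160 → slack +1.178/-0.844; half-tol=0.231, Σhalf²=0.357761
  -D: nom -20.900 → Σnom=14.120; wc +0.070/-0.070 → slack +1.248/-0.914; half-tol=0.070, Σhalf²=0.362661
  -E: nom -14.500 → Σnom=-0.380; wc +0.120/-0.120 → slack +1.368/-1.034; half-tol=0.120, Σhalf²=0.377061
Nominal = -0.380. Worst-case = [-0.380 - 1.034, -0.380 + 1.368] = [-1.414, 0.988]. RSS = √0.377061 = 0.614.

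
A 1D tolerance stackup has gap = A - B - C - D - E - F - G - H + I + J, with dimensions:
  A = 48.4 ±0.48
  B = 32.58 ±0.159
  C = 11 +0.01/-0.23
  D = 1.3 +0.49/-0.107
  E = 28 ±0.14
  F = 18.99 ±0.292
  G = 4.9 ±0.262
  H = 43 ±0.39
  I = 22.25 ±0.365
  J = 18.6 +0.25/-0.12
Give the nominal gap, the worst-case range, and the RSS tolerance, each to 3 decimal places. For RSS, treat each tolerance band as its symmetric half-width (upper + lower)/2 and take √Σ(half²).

Stack each dimension's contribution:
  +A: nom +48.400 → Σnom=48.400; wc +0.480/-0.480 → slack +0.480/-0.480; half-tol=0.480, Σhalf²=0.230400
  -B: nom -32.580 → Σnom=15.820; wc +0.159/-0.159 → slack +0.639/-0.639; half-tol=0.159, Σhalf²=0.255681
  -C: nom -11.000 → Σnom=4.820; wc +0.230/-0.010 → slack +0.869/-0.649; half-tol=0.120, Σhalf²=0.270081
  -D: nom -1.300 → Σnom=3.520; wc +0.107/-0.490 → slack +0.976/-1.139; half-tol=0.298, Σhalf²=0.359183
  -E: nom -28.000 → Σnom=-24.480; wc +0.140/-0.140 → slack +1.116/-1.279; half-tol=0.140, Σhalf²=0.378783
  -F: nom -18.990 → Σnom=-43.470; wc +0.292/-0.292 → slack +1.408/-1.571; half-tol=0.292, Σhalf²=0.464047
  -G: nom -4.900 → Σnom=-48.370; wc +0.262/-0.262 → slack +1.670/-1.833; half-tol=0.262, Σhalf²=0.532691
  -H: nom -43.000 → Σnom=-91.370; wc +0.390/-0.390 → slack +2.060/-2.223; half-tol=0.390, Σhalf²=0.684791
  +I: nom +22.250 → Σnom=-69.120; wc +0.365/-0.365 → slack +2.425/-2.588; half-tol=0.365, Σhalf²=0.818016
  +J: nom +18.600 → Σnom=-50.520; wc +0.250/-0.120 → slack +2.675/-2.708; half-tol=0.185, Σhalf²=0.852241
Nominal = -50.520. Worst-case = [-50.520 - 2.708, -50.520 + 2.675] = [-53.228, -47.845]. RSS = √0.852241 = 0.923.

nominal=-50.520 wc=[-53.228,-47.845] rss=0.923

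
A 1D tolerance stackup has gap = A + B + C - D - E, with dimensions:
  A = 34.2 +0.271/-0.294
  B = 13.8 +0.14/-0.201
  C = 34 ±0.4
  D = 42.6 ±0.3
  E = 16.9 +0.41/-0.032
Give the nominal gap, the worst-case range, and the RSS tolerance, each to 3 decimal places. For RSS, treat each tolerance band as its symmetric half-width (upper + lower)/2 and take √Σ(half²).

nominal=22.500 wc=[20.895,23.643] rss=0.639

Stack each dimension's contribution:
  +A: nom +34.200 → Σnom=34.200; wc +0.271/-0.294 → slack +0.271/-0.294; half-tol=0.282, Σhalf²=0.079806
  +B: nom +13.800 → Σnom=48.000; wc +0.140/-0.201 → slack +0.411/-0.495; half-tol=0.171, Σhalf²=0.108876
  +C: nom +34.000 → Σnom=82.000; wc +0.400/-0.400 → slack +0.811/-0.895; half-tol=0.400, Σhalf²=0.268877
  -D: nom -42.600 → Σnom=39.400; wc +0.300/-0.300 → slack +1.111/-1.195; half-tol=0.300, Σhalf²=0.358877
  -E: nom -16.900 → Σnom=22.500; wc +0.032/-0.410 → slack +1.143/-1.605; half-tol=0.221, Σhalf²=0.407718
Nominal = 22.500. Worst-case = [22.500 - 1.605, 22.500 + 1.143] = [20.895, 23.643]. RSS = √0.407718 = 0.639.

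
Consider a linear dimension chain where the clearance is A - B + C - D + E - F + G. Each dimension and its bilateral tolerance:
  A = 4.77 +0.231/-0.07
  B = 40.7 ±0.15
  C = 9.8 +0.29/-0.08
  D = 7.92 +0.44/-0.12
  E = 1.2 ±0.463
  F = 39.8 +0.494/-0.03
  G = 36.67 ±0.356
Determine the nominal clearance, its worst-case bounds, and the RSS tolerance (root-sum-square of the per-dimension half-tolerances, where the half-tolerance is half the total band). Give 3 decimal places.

Stack each dimension's contribution:
  +A: nom +4.770 → Σnom=4.770; wc +0.231/-0.070 → slack +0.231/-0.070; half-tol=0.151, Σhalf²=0.022650
  -B: nom -40.700 → Σnom=-35.930; wc +0.150/-0.150 → slack +0.381/-0.220; half-tol=0.150, Σhalf²=0.045150
  +C: nom +9.800 → Σnom=-26.130; wc +0.290/-0.080 → slack +0.671/-0.300; half-tol=0.185, Σhalf²=0.079375
  -D: nom -7.920 → Σnom=-34.050; wc +0.120/-0.440 → slack +0.791/-0.740; half-tol=0.280, Σhalf²=0.157775
  +E: nom +1.200 → Σnom=-32.850; wc +0.463/-0.463 → slack +1.254/-1.203; half-tol=0.463, Σhalf²=0.372144
  -F: nom -39.800 → Σnom=-72.650; wc +0.030/-0.494 → slack +1.284/-1.697; half-tol=0.262, Σhalf²=0.440788
  +G: nom +36.670 → Σnom=-35.980; wc +0.356/-0.356 → slack +1.640/-2.053; half-tol=0.356, Σhalf²=0.567524
Nominal = -35.980. Worst-case = [-35.980 - 2.053, -35.980 + 1.640] = [-38.033, -34.340]. RSS = √0.567524 = 0.753.

nominal=-35.980 wc=[-38.033,-34.340] rss=0.753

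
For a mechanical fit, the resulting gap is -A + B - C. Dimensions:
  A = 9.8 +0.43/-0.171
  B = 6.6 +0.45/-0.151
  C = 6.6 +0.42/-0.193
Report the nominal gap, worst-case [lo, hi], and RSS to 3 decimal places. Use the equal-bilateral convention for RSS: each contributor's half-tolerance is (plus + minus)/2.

Stack each dimension's contribution:
  -A: nom -9.800 → Σnom=-9.800; wc +0.171/-0.430 → slack +0.171/-0.430; half-tol=0.300, Σhalf²=0.090300
  +B: nom +6.600 → Σnom=-3.200; wc +0.450/-0.151 → slack +0.621/-0.581; half-tol=0.300, Σhalf²=0.180600
  -C: nom -6.600 → Σnom=-9.800; wc +0.193/-0.420 → slack +0.814/-1.001; half-tol=0.306, Σhalf²=0.274543
Nominal = -9.800. Worst-case = [-9.800 - 1.001, -9.800 + 0.814] = [-10.801, -8.986]. RSS = √0.274543 = 0.524.

nominal=-9.800 wc=[-10.801,-8.986] rss=0.524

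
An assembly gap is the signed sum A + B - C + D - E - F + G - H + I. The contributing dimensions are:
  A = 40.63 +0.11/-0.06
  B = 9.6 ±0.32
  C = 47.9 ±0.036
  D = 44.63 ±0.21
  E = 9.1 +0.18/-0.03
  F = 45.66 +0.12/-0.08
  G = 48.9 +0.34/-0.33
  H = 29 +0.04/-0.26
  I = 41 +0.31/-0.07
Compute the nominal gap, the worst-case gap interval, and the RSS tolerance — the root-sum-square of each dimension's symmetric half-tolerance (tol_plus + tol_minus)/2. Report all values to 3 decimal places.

nominal=53.100 wc=[51.734,54.796] rss=0.589

Stack each dimension's contribution:
  +A: nom +40.630 → Σnom=40.630; wc +0.110/-0.060 → slack +0.110/-0.060; half-tol=0.085, Σhalf²=0.007225
  +B: nom +9.600 → Σnom=50.230; wc +0.320/-0.320 → slack +0.430/-0.380; half-tol=0.320, Σhalf²=0.109625
  -C: nom -47.900 → Σnom=2.330; wc +0.036/-0.036 → slack +0.466/-0.416; half-tol=0.036, Σhalf²=0.110921
  +D: nom +44.630 → Σnom=46.960; wc +0.210/-0.210 → slack +0.676/-0.626; half-tol=0.210, Σhalf²=0.155021
  -E: nom -9.100 → Σnom=37.860; wc +0.030/-0.180 → slack +0.706/-0.806; half-tol=0.105, Σhalf²=0.166046
  -F: nom -45.660 → Σnom=-7.800; wc +0.080/-0.120 → slack +0.786/-0.926; half-tol=0.100, Σhalf²=0.176046
  +G: nom +48.900 → Σnom=41.100; wc +0.340/-0.330 → slack +1.126/-1.256; half-tol=0.335, Σhalf²=0.288271
  -H: nom -29.000 → Σnom=12.100; wc +0.260/-0.040 → slack +1.386/-1.296; half-tol=0.150, Σhalf²=0.310771
  +I: nom +41.000 → Σnom=53.100; wc +0.310/-0.070 → slack +1.696/-1.366; half-tol=0.190, Σhalf²=0.346871
Nominal = 53.100. Worst-case = [53.100 - 1.366, 53.100 + 1.696] = [51.734, 54.796]. RSS = √0.346871 = 0.589.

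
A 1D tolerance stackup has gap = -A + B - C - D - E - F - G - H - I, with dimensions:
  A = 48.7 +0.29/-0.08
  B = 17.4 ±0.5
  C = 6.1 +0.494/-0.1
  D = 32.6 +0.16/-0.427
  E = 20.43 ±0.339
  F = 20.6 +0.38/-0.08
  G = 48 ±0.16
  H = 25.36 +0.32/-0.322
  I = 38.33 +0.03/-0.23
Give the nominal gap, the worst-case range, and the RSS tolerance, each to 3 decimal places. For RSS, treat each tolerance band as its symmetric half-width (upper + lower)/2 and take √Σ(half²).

Stack each dimension's contribution:
  -A: nom -48.700 → Σnom=-48.700; wc +0.080/-0.290 → slack +0.080/-0.290; half-tol=0.185, Σhalf²=0.034225
  +B: nom +17.400 → Σnom=-31.300; wc +0.500/-0.500 → slack +0.580/-0.790; half-tol=0.500, Σhalf²=0.284225
  -C: nom -6.100 → Σnom=-37.400; wc +0.100/-0.494 → slack +0.680/-1.284; half-tol=0.297, Σhalf²=0.372434
  -D: nom -32.600 → Σnom=-70.000; wc +0.427/-0.160 → slack +1.107/-1.444; half-tol=0.293, Σhalf²=0.458576
  -E: nom -20.430 → Σnom=-90.430; wc +0.339/-0.339 → slack +1.446/-1.783; half-tol=0.339, Σhalf²=0.573497
  -F: nom -20.600 → Σnom=-111.030; wc +0.080/-0.380 → slack +1.526/-2.163; half-tol=0.230, Σhalf²=0.626397
  -G: nom -48.000 → Σnom=-159.030; wc +0.160/-0.160 → slack +1.686/-2.323; half-tol=0.160, Σhalf²=0.651997
  -H: nom -25.360 → Σnom=-184.390; wc +0.322/-0.320 → slack +2.008/-2.643; half-tol=0.321, Σhalf²=0.755038
  -I: nom -38.330 → Σnom=-222.720; wc +0.230/-0.030 → slack +2.238/-2.673; half-tol=0.130, Σhalf²=0.771938
Nominal = -222.720. Worst-case = [-222.720 - 2.673, -222.720 + 2.238] = [-225.393, -220.482]. RSS = √0.771938 = 0.879.

nominal=-222.720 wc=[-225.393,-220.482] rss=0.879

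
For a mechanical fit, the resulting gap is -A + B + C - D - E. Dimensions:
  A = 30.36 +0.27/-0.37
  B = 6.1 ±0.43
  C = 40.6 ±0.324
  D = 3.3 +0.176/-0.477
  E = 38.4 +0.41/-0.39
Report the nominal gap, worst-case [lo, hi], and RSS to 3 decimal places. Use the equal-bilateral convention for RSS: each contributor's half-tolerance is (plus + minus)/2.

Stack each dimension's contribution:
  -A: nom -30.360 → Σnom=-30.360; wc +0.370/-0.270 → slack +0.370/-0.270; half-tol=0.320, Σhalf²=0.102400
  +B: nom +6.100 → Σnom=-24.260; wc +0.430/-0.430 → slack +0.800/-0.700; half-tol=0.430, Σhalf²=0.287300
  +C: nom +40.600 → Σnom=16.340; wc +0.324/-0.324 → slack +1.124/-1.024; half-tol=0.324, Σhalf²=0.392276
  -D: nom -3.300 → Σnom=13.040; wc +0.477/-0.176 → slack +1.601/-1.200; half-tol=0.327, Σhalf²=0.498878
  -E: nom -38.400 → Σnom=-25.360; wc +0.390/-0.410 → slack +1.991/-1.610; half-tol=0.400, Σhalf²=0.658878
Nominal = -25.360. Worst-case = [-25.360 - 1.610, -25.360 + 1.991] = [-26.970, -23.369]. RSS = √0.658878 = 0.812.

nominal=-25.360 wc=[-26.970,-23.369] rss=0.812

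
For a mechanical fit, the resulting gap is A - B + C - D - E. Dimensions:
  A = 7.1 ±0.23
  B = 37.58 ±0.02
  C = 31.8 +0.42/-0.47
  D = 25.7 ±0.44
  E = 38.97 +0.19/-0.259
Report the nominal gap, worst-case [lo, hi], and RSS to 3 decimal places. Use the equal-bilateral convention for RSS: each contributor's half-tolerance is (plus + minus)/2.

Stack each dimension's contribution:
  +A: nom +7.100 → Σnom=7.100; wc +0.230/-0.230 → slack +0.230/-0.230; half-tol=0.230, Σhalf²=0.052900
  -B: nom -37.580 → Σnom=-30.480; wc +0.020/-0.020 → slack +0.250/-0.250; half-tol=0.020, Σhalf²=0.053300
  +C: nom +31.800 → Σnom=1.320; wc +0.420/-0.470 → slack +0.670/-0.720; half-tol=0.445, Σhalf²=0.251325
  -D: nom -25.700 → Σnom=-24.380; wc +0.440/-0.440 → slack +1.110/-1.160; half-tol=0.440, Σhalf²=0.444925
  -E: nom -38.970 → Σnom=-63.350; wc +0.259/-0.190 → slack +1.369/-1.350; half-tol=0.225, Σhalf²=0.495325
Nominal = -63.350. Worst-case = [-63.350 - 1.350, -63.350 + 1.369] = [-64.700, -61.981]. RSS = √0.495325 = 0.704.

nominal=-63.350 wc=[-64.700,-61.981] rss=0.704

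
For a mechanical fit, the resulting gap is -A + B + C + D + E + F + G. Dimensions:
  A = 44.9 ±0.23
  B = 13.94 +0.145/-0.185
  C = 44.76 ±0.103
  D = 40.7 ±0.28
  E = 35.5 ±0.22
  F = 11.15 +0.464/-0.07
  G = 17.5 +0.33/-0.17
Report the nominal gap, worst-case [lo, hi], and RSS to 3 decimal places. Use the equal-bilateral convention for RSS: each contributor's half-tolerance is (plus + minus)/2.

nominal=118.650 wc=[117.392,120.422] rss=0.593

Stack each dimension's contribution:
  -A: nom -44.900 → Σnom=-44.900; wc +0.230/-0.230 → slack +0.230/-0.230; half-tol=0.230, Σhalf²=0.052900
  +B: nom +13.940 → Σnom=-30.960; wc +0.145/-0.185 → slack +0.375/-0.415; half-tol=0.165, Σhalf²=0.080125
  +C: nom +44.760 → Σnom=13.800; wc +0.103/-0.103 → slack +0.478/-0.518; half-tol=0.103, Σhalf²=0.090734
  +D: nom +40.700 → Σnom=54.500; wc +0.280/-0.280 → slack +0.758/-0.798; half-tol=0.280, Σhalf²=0.169134
  +E: nom +35.500 → Σnom=90.000; wc +0.220/-0.220 → slack +0.978/-1.018; half-tol=0.220, Σhalf²=0.217534
  +F: nom +11.150 → Σnom=101.150; wc +0.464/-0.070 → slack +1.442/-1.088; half-tol=0.267, Σhalf²=0.288823
  +G: nom +17.500 → Σnom=118.650; wc +0.330/-0.170 → slack +1.772/-1.258; half-tol=0.250, Σhalf²=0.351323
Nominal = 118.650. Worst-case = [118.650 - 1.258, 118.650 + 1.772] = [117.392, 120.422]. RSS = √0.351323 = 0.593.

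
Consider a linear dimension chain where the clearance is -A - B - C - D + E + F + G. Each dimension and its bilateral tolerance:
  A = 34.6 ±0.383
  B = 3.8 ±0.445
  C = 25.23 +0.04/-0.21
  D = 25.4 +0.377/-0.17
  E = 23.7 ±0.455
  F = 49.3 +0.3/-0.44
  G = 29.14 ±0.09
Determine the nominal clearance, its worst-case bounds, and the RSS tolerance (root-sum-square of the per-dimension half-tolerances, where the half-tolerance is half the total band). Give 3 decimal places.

Stack each dimension's contribution:
  -A: nom -34.600 → Σnom=-34.600; wc +0.383/-0.383 → slack +0.383/-0.383; half-tol=0.383, Σhalf²=0.146689
  -B: nom -3.800 → Σnom=-38.400; wc +0.445/-0.445 → slack +0.828/-0.828; half-tol=0.445, Σhalf²=0.344714
  -C: nom -25.230 → Σnom=-63.630; wc +0.210/-0.040 → slack +1.038/-0.868; half-tol=0.125, Σhalf²=0.360339
  -D: nom -25.400 → Σnom=-89.030; wc +0.170/-0.377 → slack +1.208/-1.245; half-tol=0.274, Σhalf²=0.435141
  +E: nom +23.700 → Σnom=-65.330; wc +0.455/-0.455 → slack +1.663/-1.700; half-tol=0.455, Σhalf²=0.642166
  +F: nom +49.300 → Σnom=-16.030; wc +0.300/-0.440 → slack +1.963/-2.140; half-tol=0.370, Σhalf²=0.779066
  +G: nom +29.140 → Σnom=13.110; wc +0.090/-0.090 → slack +2.053/-2.230; half-tol=0.090, Σhalf²=0.787166
Nominal = 13.110. Worst-case = [13.110 - 2.230, 13.110 + 2.053] = [10.880, 15.163]. RSS = √0.787166 = 0.887.

nominal=13.110 wc=[10.880,15.163] rss=0.887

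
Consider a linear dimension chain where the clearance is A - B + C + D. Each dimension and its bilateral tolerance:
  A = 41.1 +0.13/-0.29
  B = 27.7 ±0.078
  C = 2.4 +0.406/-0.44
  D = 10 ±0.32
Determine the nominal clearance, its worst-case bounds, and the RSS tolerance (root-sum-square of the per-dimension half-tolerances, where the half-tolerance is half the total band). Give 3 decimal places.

nominal=25.800 wc=[24.672,26.734] rss=0.576

Stack each dimension's contribution:
  +A: nom +41.100 → Σnom=41.100; wc +0.130/-0.290 → slack +0.130/-0.290; half-tol=0.210, Σhalf²=0.044100
  -B: nom -27.700 → Σnom=13.400; wc +0.078/-0.078 → slack +0.208/-0.368; half-tol=0.078, Σhalf²=0.050184
  +C: nom +2.400 → Σnom=15.800; wc +0.406/-0.440 → slack +0.614/-0.808; half-tol=0.423, Σhalf²=0.229113
  +D: nom +10.000 → Σnom=25.800; wc +0.320/-0.320 → slack +0.934/-1.128; half-tol=0.320, Σhalf²=0.331513
Nominal = 25.800. Worst-case = [25.800 - 1.128, 25.800 + 0.934] = [24.672, 26.734]. RSS = √0.331513 = 0.576.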